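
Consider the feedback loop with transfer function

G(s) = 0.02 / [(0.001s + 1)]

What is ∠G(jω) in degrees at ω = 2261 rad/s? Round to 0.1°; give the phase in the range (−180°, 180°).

-66.1°

At ω = 2261 rad/s:
pole (1 + j2261·0.001) = 1 + j2.261 → |·| ≈ 2.4723, ∠ ≈ 66.14°
∠G = (0°) − (66.14°) = -66.14°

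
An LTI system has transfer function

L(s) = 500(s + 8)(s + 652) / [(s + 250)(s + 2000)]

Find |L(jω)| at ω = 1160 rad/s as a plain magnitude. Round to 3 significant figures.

281

At s = jω = j1160:
zero (s+8): 8 + j1160 → |·| = √(8²+1160²) = √1345664 ≈ 1160, ∠ = arctan(1160/8) ≈ 89.60°
zero (s+652): 652 + j1160 → |·| = √(652²+1160²) = √1770704 ≈ 1330.7, ∠ = arctan(1160/652) ≈ 60.66°
pole (s+250): 250 + j1160 → |·| = √(250²+1160²) = √1408100 ≈ 1186.6, ∠ = arctan(1160/250) ≈ 77.84°
pole (s+2000): 2000 + j1160 → |·| = √(2000²+1160²) = √5345600 ≈ 2312.1, ∠ = arctan(1160/2000) ≈ 30.11°
|L| = 500 · 1.5436e+06 / 2.7435e+06 ≈ 281.32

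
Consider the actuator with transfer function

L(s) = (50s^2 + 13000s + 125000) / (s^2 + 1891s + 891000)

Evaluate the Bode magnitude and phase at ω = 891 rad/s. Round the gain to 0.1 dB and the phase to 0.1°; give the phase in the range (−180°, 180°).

27.8 dB, 77.0°

Substitute s = j891:
Numerator: 50(j891)^2 + 13000(j891) + 125000 = -39569050 + j11583000
Denominator: (j891)^2 + 1891(j891) + 891000 = 97119 + j1684881
|N| = √(39569050² + 11583000²) ≈ 4.123e+07, ∠N ≈ 163.68°
|D| = √(97119² + 1684881²) ≈ 1.6877e+06, ∠D ≈ 86.70°
|L| = 4.123e+07 / 1.6877e+06 ≈ 24.43
Gain = 20 log₁₀(24.43) ≈ 27.76 dB
∠L = 163.68° − 86.70° = 76.98°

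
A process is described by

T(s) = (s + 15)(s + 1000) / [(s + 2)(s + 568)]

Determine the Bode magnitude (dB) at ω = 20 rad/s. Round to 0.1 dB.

At s = jω = j20:
zero (s+15): 15 + j20 → |·| = √(15²+20²) = √625 ≈ 25, ∠ = arctan(20/15) ≈ 53.13°
zero (s+1000): 1000 + j20 → |·| = √(1000²+20²) = √1000400 ≈ 1000.2, ∠ = arctan(20/1000) ≈ 1.15°
pole (s+2): 2 + j20 → |·| = √(2²+20²) = √404 ≈ 20.1, ∠ = arctan(20/2) ≈ 84.29°
pole (s+568): 568 + j20 → |·| = √(568²+20²) = √323024 ≈ 568.35, ∠ = arctan(20/568) ≈ 2.02°
|T| = 1 · 25005 / 11424 ≈ 2.1888
Gain = 20 log₁₀(2.1888) ≈ 6.80 dB

6.8 dB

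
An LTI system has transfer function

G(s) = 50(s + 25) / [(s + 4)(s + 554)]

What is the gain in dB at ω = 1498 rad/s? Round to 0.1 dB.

At s = jω = j1498:
zero (s+25): 25 + j1498 → |·| = √(25²+1498²) = √2244629 ≈ 1498.2, ∠ = arctan(1498/25) ≈ 89.04°
pole (s+4): 4 + j1498 → |·| = √(4²+1498²) = √2244020 ≈ 1498, ∠ = arctan(1498/4) ≈ 89.85°
pole (s+554): 554 + j1498 → |·| = √(554²+1498²) = √2550920 ≈ 1597.2, ∠ = arctan(1498/554) ≈ 69.70°
|G| = 50 · 1498.2 / 2.3926e+06 ≈ 0.031309
Gain = 20 log₁₀(0.031309) ≈ -30.09 dB

-30.1 dB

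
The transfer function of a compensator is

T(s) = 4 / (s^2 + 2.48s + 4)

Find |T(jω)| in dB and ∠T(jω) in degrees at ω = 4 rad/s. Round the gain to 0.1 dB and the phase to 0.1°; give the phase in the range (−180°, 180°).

-11.8 dB, -140.4°

At s = jω = j4:
quadratic: (j4)² + 2.48·j4 + 4 = -12 + j9.92 → |·| ≈ 15.569, ∠ ≈ 140.42°
|T| = 4 / 15.569 ≈ 0.25692
Gain = 20 log₁₀(0.25692) ≈ -11.80 dB
∠T = 0.00° − 140.42° = -140.42°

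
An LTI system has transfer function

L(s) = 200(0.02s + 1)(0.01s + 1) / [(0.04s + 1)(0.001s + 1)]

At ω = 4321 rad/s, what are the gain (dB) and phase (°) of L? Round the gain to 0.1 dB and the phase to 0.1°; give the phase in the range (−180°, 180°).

59.8 dB, 11.4°

At ω = 4321 rad/s:
zero (1 + j4321·0.02) = 1 + j86.42 → |·| ≈ 86.426, ∠ ≈ 89.34°
zero (1 + j4321·0.01) = 1 + j43.21 → |·| ≈ 43.222, ∠ ≈ 88.67°
pole (1 + j4321·0.04) = 1 + j172.84 → |·| ≈ 172.84, ∠ ≈ 89.67°
pole (1 + j4321·0.001) = 1 + j4.321 → |·| ≈ 4.4352, ∠ ≈ 76.97°
|L| = 200 · 86.426 · 43.222 / (172.84 · 4.4352) ≈ 974.59
Gain = 20 log₁₀(974.59) ≈ 59.78 dB
∠L = (89.34° + 88.67°) − (89.67° + 76.97°) = 11.37°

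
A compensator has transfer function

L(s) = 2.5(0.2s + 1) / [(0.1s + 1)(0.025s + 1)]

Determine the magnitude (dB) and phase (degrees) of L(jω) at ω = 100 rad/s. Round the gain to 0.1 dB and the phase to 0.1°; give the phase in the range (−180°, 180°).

At ω = 100 rad/s:
zero (1 + j100·0.2) = 1 + j20 → |·| ≈ 20.025, ∠ ≈ 87.14°
pole (1 + j100·0.1) = 1 + j10 → |·| ≈ 10.05, ∠ ≈ 84.29°
pole (1 + j100·0.025) = 1 + j2.5 → |·| ≈ 2.6926, ∠ ≈ 68.20°
|L| = 2.5 · 20.025 / (10.05 · 2.6926) ≈ 1.85
Gain = 20 log₁₀(1.85) ≈ 5.34 dB
∠L = (87.14°) − (84.29° + 68.20°) = -65.35°

5.3 dB, -65.4°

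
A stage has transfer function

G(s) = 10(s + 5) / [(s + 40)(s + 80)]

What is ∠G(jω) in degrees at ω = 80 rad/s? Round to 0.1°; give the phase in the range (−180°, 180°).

-22.0°

At s = jω = j80:
zero (s+5): 5 + j80 → |·| = √(5²+80²) = √6425 ≈ 80.156, ∠ = arctan(80/5) ≈ 86.42°
pole (s+40): 40 + j80 → |·| = √(40²+80²) = √8000 ≈ 89.443, ∠ = arctan(80/40) ≈ 63.43°
pole (s+80): 80 + j80 → |·| = √(80²+80²) = √12800 ≈ 113.14, ∠ = arctan(80/80) ≈ 45.00°
∠G = 86.42° − 108.43° = -22.01°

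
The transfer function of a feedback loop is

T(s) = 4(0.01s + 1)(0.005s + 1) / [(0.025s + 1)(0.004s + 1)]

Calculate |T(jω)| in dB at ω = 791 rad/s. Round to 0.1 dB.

5.9 dB

At ω = 791 rad/s:
zero (1 + j791·0.01) = 1 + j7.91 → |·| ≈ 7.973, ∠ ≈ 82.79°
zero (1 + j791·0.005) = 1 + j3.955 → |·| ≈ 4.0795, ∠ ≈ 75.81°
pole (1 + j791·0.025) = 1 + j19.775 → |·| ≈ 19.8, ∠ ≈ 87.11°
pole (1 + j791·0.004) = 1 + j3.164 → |·| ≈ 3.3183, ∠ ≈ 72.46°
|T| = 4 · 7.973 · 4.0795 / (19.8 · 3.3183) ≈ 1.9802
Gain = 20 log₁₀(1.9802) ≈ 5.93 dB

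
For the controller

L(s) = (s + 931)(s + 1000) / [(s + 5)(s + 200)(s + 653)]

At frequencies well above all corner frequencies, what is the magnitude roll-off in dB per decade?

Each pole contributes −20 dB/decade at high frequency; each zero contributes +20 dB/decade.
Net: 2 zero(s) − 3 pole(s) → -20 dB/decade.

-20 dB/decade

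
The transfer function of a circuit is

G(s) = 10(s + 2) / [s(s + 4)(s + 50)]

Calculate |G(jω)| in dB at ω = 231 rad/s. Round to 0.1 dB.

At s = jω = j231:
zero (s+2): 2 + j231 → |·| = √(2²+231²) = √53365 ≈ 231.01, ∠ = arctan(231/2) ≈ 89.50°
pole (s+4): 4 + j231 → |·| = √(4²+231²) = √53377 ≈ 231.03, ∠ = arctan(231/4) ≈ 89.01°
pole (s+50): 50 + j231 → |·| = √(50²+231²) = √55861 ≈ 236.35, ∠ = arctan(231/50) ≈ 77.79°
pole at origin: |s| = 231, ∠ = 90.00° (in denominator)
|G| = 10 · 231.01 / 1.2614e+07 ≈ 0.00018314
Gain = 20 log₁₀(0.00018314) ≈ -74.74 dB

-74.7 dB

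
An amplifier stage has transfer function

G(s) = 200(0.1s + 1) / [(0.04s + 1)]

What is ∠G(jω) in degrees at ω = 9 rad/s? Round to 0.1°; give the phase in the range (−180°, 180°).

At ω = 9 rad/s:
zero (1 + j9·0.1) = 1 + j0.9 → |·| ≈ 1.3454, ∠ ≈ 41.99°
pole (1 + j9·0.04) = 1 + j0.36 → |·| ≈ 1.0628, ∠ ≈ 19.80°
∠G = (41.99°) − (19.80°) = 22.19°

22.2°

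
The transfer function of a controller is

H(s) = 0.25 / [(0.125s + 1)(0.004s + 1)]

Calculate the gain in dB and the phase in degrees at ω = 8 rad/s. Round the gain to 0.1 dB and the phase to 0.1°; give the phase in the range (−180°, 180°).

-15.1 dB, -46.8°

At ω = 8 rad/s:
pole (1 + j8·0.125) = 1 + j1 → |·| ≈ 1.4142, ∠ ≈ 45.00°
pole (1 + j8·0.004) = 1 + j0.032 → |·| ≈ 1.0005, ∠ ≈ 1.83°
|H| = 0.25 · 1 / (1.4142 · 1.0005) ≈ 0.17669
Gain = 20 log₁₀(0.17669) ≈ -15.06 dB
∠H = (0°) − (45.00° + 1.83°) = -46.83°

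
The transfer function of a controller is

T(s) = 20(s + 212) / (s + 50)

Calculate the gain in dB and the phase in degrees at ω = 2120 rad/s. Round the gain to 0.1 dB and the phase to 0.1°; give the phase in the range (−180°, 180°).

At s = jω = j2120:
zero (s+212): 212 + j2120 → |·| = √(212²+2120²) = √4539344 ≈ 2130.6, ∠ = arctan(2120/212) ≈ 84.29°
pole (s+50): 50 + j2120 → |·| = √(50²+2120²) = √4496900 ≈ 2120.6, ∠ = arctan(2120/50) ≈ 88.65°
|T| = 20 · 2130.6 / 2120.6 ≈ 20.094
Gain = 20 log₁₀(20.094) ≈ 26.06 dB
∠T = 84.29° − 88.65° = -4.36°

26.1 dB, -4.4°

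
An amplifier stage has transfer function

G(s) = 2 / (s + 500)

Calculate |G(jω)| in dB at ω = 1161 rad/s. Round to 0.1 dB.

-56.0 dB

At s = jω = j1161:
pole (s+500): 500 + j1161 → |·| = √(500²+1161²) = √1597921 ≈ 1264.1, ∠ = arctan(1161/500) ≈ 66.70°
|G| = 2 / 1264.1 ≈ 0.0015822
Gain = 20 log₁₀(0.0015822) ≈ -56.01 dB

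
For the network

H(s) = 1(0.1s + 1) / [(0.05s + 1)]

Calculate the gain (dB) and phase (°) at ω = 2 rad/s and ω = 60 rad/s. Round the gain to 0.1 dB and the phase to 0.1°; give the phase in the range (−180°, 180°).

At ω = 2 rad/s:
zero (1 + j2·0.1) = 1 + j0.2 → |·| ≈ 1.0198, ∠ ≈ 11.31°
pole (1 + j2·0.05) = 1 + j0.1 → |·| ≈ 1.005, ∠ ≈ 5.71°
|H| = 1 · 1.0198 / (1.005) ≈ 1.0147
Gain = 20 log₁₀(1.0147) ≈ 0.13 dB
∠H = (11.31°) − (5.71°) = 5.60°

At ω = 60 rad/s:
zero (1 + j60·0.1) = 1 + j6 → |·| ≈ 6.0828, ∠ ≈ 80.54°
pole (1 + j60·0.05) = 1 + j3 → |·| ≈ 3.1623, ∠ ≈ 71.57°
|H| = 1 · 6.0828 / (3.1623) ≈ 1.9235
Gain = 20 log₁₀(1.9235) ≈ 5.68 dB
∠H = (80.54°) − (71.57°) = 8.97°

ω = 2: 0.1 dB, 5.6°; ω = 60: 5.7 dB, 9.0°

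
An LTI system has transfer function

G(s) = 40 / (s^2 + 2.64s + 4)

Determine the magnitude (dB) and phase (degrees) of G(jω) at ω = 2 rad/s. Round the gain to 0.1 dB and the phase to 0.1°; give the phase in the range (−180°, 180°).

17.6 dB, -90.0°

At s = jω = j2:
quadratic: (j2)² + 2.64·j2 + 4 = 0 + j5.28 → |·| ≈ 5.28, ∠ ≈ 90.00°
|G| = 40 / 5.28 ≈ 7.5758
Gain = 20 log₁₀(7.5758) ≈ 17.59 dB
∠G = 0.00° − 90.00° = -90.00°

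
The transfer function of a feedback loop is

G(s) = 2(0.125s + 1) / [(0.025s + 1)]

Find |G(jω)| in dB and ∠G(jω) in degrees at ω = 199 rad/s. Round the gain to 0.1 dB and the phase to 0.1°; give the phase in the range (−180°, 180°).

19.8 dB, 9.1°

At ω = 199 rad/s:
zero (1 + j199·0.125) = 1 + j24.875 → |·| ≈ 24.895, ∠ ≈ 87.70°
pole (1 + j199·0.025) = 1 + j4.975 → |·| ≈ 5.0745, ∠ ≈ 78.63°
|G| = 2 · 24.895 / (5.0745) ≈ 9.8118
Gain = 20 log₁₀(9.8118) ≈ 19.83 dB
∠G = (87.70°) − (78.63°) = 9.07°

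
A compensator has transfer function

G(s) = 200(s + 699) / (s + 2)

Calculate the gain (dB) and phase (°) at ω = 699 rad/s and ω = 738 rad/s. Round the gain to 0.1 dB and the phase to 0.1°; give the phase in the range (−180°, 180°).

At s = jω = j699:
zero (s+699): 699 + j699 → |·| = √(699²+699²) = √977202 ≈ 988.54, ∠ = arctan(699/699) ≈ 45.00°
pole (s+2): 2 + j699 → |·| = √(2²+699²) = √488605 ≈ 699, ∠ = arctan(699/2) ≈ 89.84°
|G| = 200 · 988.54 / 699 ≈ 282.84
Gain = 20 log₁₀(282.84) ≈ 49.03 dB
∠G = 45.00° − 89.84° = -44.84°

At s = jω = j738:
zero (s+699): 699 + j738 → |·| = √(699²+738²) = √1033245 ≈ 1016.5, ∠ = arctan(738/699) ≈ 46.55°
pole (s+2): 2 + j738 → |·| = √(2²+738²) = √544648 ≈ 738, ∠ = arctan(738/2) ≈ 89.84°
|G| = 200 · 1016.5 / 738 ≈ 275.47
Gain = 20 log₁₀(275.47) ≈ 48.80 dB
∠G = 46.55° − 89.84° = -43.29°

ω = 699: 49.0 dB, -44.8°; ω = 738: 48.8 dB, -43.3°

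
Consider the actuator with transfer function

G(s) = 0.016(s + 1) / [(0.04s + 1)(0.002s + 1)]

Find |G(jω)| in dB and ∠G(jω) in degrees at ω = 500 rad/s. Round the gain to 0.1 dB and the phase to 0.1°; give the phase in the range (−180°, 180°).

-11.0 dB, -42.3°

At ω = 500 rad/s:
zero (1 + j500·1) = 1 + j500 → |·| ≈ 500, ∠ ≈ 89.89°
pole (1 + j500·0.04) = 1 + j20 → |·| ≈ 20.025, ∠ ≈ 87.14°
pole (1 + j500·0.002) = 1 + j1 → |·| ≈ 1.4142, ∠ ≈ 45.00°
|G| = 0.016 · 500 / (20.025 · 1.4142) ≈ 0.28249
Gain = 20 log₁₀(0.28249) ≈ -10.98 dB
∠G = (89.89°) − (87.14° + 45.00°) = -42.25°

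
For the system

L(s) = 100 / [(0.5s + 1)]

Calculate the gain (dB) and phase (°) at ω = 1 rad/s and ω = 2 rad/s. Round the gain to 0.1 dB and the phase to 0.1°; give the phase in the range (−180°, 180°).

At ω = 1 rad/s:
pole (1 + j1·0.5) = 1 + j0.5 → |·| ≈ 1.118, ∠ ≈ 26.57°
|L| = 100 · 1 / (1.118) ≈ 89.445
Gain = 20 log₁₀(89.445) ≈ 39.03 dB
∠L = (0°) − (26.57°) = -26.57°

At ω = 2 rad/s:
pole (1 + j2·0.5) = 1 + j1 → |·| ≈ 1.4142, ∠ ≈ 45.00°
|L| = 100 · 1 / (1.4142) ≈ 70.711
Gain = 20 log₁₀(70.711) ≈ 36.99 dB
∠L = (0°) − (45.00°) = -45.00°

ω = 1: 39.0 dB, -26.6°; ω = 2: 37.0 dB, -45.0°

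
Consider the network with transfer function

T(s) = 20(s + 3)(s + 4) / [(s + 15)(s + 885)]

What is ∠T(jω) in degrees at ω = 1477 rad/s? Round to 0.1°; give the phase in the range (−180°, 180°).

At s = jω = j1477:
zero (s+3): 3 + j1477 → |·| = √(3²+1477²) = √2181538 ≈ 1477, ∠ = arctan(1477/3) ≈ 89.88°
zero (s+4): 4 + j1477 → |·| = √(4²+1477²) = √2181545 ≈ 1477, ∠ = arctan(1477/4) ≈ 89.84°
pole (s+15): 15 + j1477 → |·| = √(15²+1477²) = √2181754 ≈ 1477.1, ∠ = arctan(1477/15) ≈ 89.42°
pole (s+885): 885 + j1477 → |·| = √(885²+1477²) = √2964754 ≈ 1721.8, ∠ = arctan(1477/885) ≈ 59.07°
∠T = 179.72° − 148.49° = 31.23°

31.2°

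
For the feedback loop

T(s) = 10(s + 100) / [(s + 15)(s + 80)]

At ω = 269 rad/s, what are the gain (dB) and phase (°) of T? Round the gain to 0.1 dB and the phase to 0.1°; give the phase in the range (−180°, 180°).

-28.4 dB, -90.6°

At s = jω = j269:
zero (s+100): 100 + j269 → |·| = √(100²+269²) = √82361 ≈ 286.99, ∠ = arctan(269/100) ≈ 69.61°
pole (s+15): 15 + j269 → |·| = √(15²+269²) = √72586 ≈ 269.42, ∠ = arctan(269/15) ≈ 86.81°
pole (s+80): 80 + j269 → |·| = √(80²+269²) = √78761 ≈ 280.64, ∠ = arctan(269/80) ≈ 73.44°
|T| = 10 · 286.99 / 75610 ≈ 0.037957
Gain = 20 log₁₀(0.037957) ≈ -28.41 dB
∠T = 69.61° − 160.25° = -90.64°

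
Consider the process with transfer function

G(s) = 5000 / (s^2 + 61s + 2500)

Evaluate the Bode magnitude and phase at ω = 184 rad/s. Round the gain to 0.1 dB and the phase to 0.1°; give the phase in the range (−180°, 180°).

-16.5 dB, -160.3°

At s = jω = j184:
quadratic: (j184)² + 61·j184 + 2500 = -31356 + j11224 → |·| ≈ 33304, ∠ ≈ 160.30°
|G| = 5000 / 33304 ≈ 0.15013
Gain = 20 log₁₀(0.15013) ≈ -16.47 dB
∠G = 0.00° − 160.30° = -160.30°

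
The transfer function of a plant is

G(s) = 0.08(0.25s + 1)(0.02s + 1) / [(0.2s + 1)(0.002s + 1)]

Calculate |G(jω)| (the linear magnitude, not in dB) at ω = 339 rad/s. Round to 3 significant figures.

0.567

At ω = 339 rad/s:
zero (1 + j339·0.25) = 1 + j84.75 → |·| ≈ 84.756, ∠ ≈ 89.32°
zero (1 + j339·0.02) = 1 + j6.78 → |·| ≈ 6.8533, ∠ ≈ 81.61°
pole (1 + j339·0.2) = 1 + j67.8 → |·| ≈ 67.807, ∠ ≈ 89.15°
pole (1 + j339·0.002) = 1 + j0.678 → |·| ≈ 1.2082, ∠ ≈ 34.14°
|G| = 0.08 · 84.756 · 6.8533 / (67.807 · 1.2082) ≈ 0.56721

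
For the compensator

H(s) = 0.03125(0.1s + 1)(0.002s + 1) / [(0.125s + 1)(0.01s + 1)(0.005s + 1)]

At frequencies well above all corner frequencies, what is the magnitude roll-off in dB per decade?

Each pole contributes −20 dB/decade at high frequency; each zero contributes +20 dB/decade.
Net: 2 zero(s) − 3 pole(s) → -20 dB/decade.

-20 dB/decade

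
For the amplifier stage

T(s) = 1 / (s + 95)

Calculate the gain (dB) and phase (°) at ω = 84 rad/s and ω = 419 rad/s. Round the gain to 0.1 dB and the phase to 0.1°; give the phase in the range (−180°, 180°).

ω = 84: -42.1 dB, -41.5°; ω = 419: -52.7 dB, -77.2°

At s = jω = j84:
pole (s+95): 95 + j84 → |·| = √(95²+84²) = √16081 ≈ 126.81, ∠ = arctan(84/95) ≈ 41.48°
|T| = 1 / 126.81 ≈ 0.0078858
Gain = 20 log₁₀(0.0078858) ≈ -42.06 dB
∠T = 0.00° − 41.48° = -41.48°

At s = jω = j419:
pole (s+95): 95 + j419 → |·| = √(95²+419²) = √184586 ≈ 429.63, ∠ = arctan(419/95) ≈ 77.23°
|T| = 1 / 429.63 ≈ 0.0023276
Gain = 20 log₁₀(0.0023276) ≈ -52.66 dB
∠T = 0.00° − 77.23° = -77.23°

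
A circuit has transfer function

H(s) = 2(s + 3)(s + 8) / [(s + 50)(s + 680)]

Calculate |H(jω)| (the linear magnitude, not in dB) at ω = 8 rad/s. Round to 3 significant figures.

At s = jω = j8:
zero (s+3): 3 + j8 → |·| = √(3²+8²) = √73 ≈ 8.544, ∠ = arctan(8/3) ≈ 69.44°
zero (s+8): 8 + j8 → |·| = √(8²+8²) = √128 ≈ 11.314, ∠ = arctan(8/8) ≈ 45.00°
pole (s+50): 50 + j8 → |·| = √(50²+8²) = √2564 ≈ 50.636, ∠ = arctan(8/50) ≈ 9.09°
pole (s+680): 680 + j8 → |·| = √(680²+8²) = √462464 ≈ 680.05, ∠ = arctan(8/680) ≈ 0.67°
|H| = 2 · 96.667 / 34435 ≈ 0.0056145

0.00561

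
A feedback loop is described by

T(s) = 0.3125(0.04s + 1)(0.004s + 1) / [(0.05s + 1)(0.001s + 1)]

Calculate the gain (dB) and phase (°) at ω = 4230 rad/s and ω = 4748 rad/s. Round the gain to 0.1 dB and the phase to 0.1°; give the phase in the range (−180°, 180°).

ω = 4230: -0.2 dB, 9.9°; ω = 4748: -0.2 dB, 8.8°

At ω = 4230 rad/s:
zero (1 + j4230·0.04) = 1 + j169.2 → |·| ≈ 169.2, ∠ ≈ 89.66°
zero (1 + j4230·0.004) = 1 + j16.92 → |·| ≈ 16.95, ∠ ≈ 86.62°
pole (1 + j4230·0.05) = 1 + j211.5 → |·| ≈ 211.5, ∠ ≈ 89.73°
pole (1 + j4230·0.001) = 1 + j4.23 → |·| ≈ 4.3466, ∠ ≈ 76.70°
|T| = 0.3125 · 169.2 · 16.95 / (211.5 · 4.3466) ≈ 0.9749
Gain = 20 log₁₀(0.9749) ≈ -0.22 dB
∠T = (89.66° + 86.62°) − (89.73° + 76.70°) = 9.85°

At ω = 4748 rad/s:
zero (1 + j4748·0.04) = 1 + j189.92 → |·| ≈ 189.92, ∠ ≈ 89.70°
zero (1 + j4748·0.004) = 1 + j18.992 → |·| ≈ 19.018, ∠ ≈ 86.99°
pole (1 + j4748·0.05) = 1 + j237.4 → |·| ≈ 237.4, ∠ ≈ 89.76°
pole (1 + j4748·0.001) = 1 + j4.748 → |·| ≈ 4.8522, ∠ ≈ 78.11°
|T| = 0.3125 · 189.92 · 19.018 / (237.4 · 4.8522) ≈ 0.97986
Gain = 20 log₁₀(0.97986) ≈ -0.18 dB
∠T = (89.70° + 86.99°) − (89.76° + 78.11°) = 8.82°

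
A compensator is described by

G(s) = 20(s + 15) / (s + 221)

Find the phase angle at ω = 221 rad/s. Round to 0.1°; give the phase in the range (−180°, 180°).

At s = jω = j221:
zero (s+15): 15 + j221 → |·| = √(15²+221²) = √49066 ≈ 221.51, ∠ = arctan(221/15) ≈ 86.12°
pole (s+221): 221 + j221 → |·| = √(221²+221²) = √97682 ≈ 312.54, ∠ = arctan(221/221) ≈ 45.00°
∠G = 86.12° − 45.00° = 41.12°

41.1°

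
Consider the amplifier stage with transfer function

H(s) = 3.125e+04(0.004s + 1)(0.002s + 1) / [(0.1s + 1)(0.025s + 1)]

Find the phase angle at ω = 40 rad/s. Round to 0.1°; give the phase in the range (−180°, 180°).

At ω = 40 rad/s:
zero (1 + j40·0.004) = 1 + j0.16 → |·| ≈ 1.0127, ∠ ≈ 9.09°
zero (1 + j40·0.002) = 1 + j0.08 → |·| ≈ 1.0032, ∠ ≈ 4.57°
pole (1 + j40·0.1) = 1 + j4 → |·| ≈ 4.1231, ∠ ≈ 75.96°
pole (1 + j40·0.025) = 1 + j1 → |·| ≈ 1.4142, ∠ ≈ 45.00°
∠H = (9.09° + 4.57°) − (75.96° + 45.00°) = -107.30°

-107.3°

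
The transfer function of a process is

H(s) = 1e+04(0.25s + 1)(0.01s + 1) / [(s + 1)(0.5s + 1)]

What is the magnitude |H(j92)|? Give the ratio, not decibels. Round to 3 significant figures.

73.9

At ω = 92 rad/s:
zero (1 + j92·0.25) = 1 + j23 → |·| ≈ 23.022, ∠ ≈ 87.51°
zero (1 + j92·0.01) = 1 + j0.92 → |·| ≈ 1.3588, ∠ ≈ 42.61°
pole (1 + j92·1) = 1 + j92 → |·| ≈ 92.005, ∠ ≈ 89.38°
pole (1 + j92·0.5) = 1 + j46 → |·| ≈ 46.011, ∠ ≈ 88.75°
|H| = 1e+04 · 23.022 · 1.3588 / (92.005 · 46.011) ≈ 73.897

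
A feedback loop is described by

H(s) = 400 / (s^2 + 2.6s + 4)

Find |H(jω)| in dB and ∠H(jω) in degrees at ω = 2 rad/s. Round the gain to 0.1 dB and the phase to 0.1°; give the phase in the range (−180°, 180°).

At s = jω = j2:
quadratic: (j2)² + 2.6·j2 + 4 = 0 + j5.2 → |·| ≈ 5.2, ∠ ≈ 90.00°
|H| = 400 / 5.2 ≈ 76.923
Gain = 20 log₁₀(76.923) ≈ 37.72 dB
∠H = 0.00° − 90.00° = -90.00°

37.7 dB, -90.0°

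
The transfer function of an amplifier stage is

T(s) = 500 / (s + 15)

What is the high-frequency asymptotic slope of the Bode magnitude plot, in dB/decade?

Each pole contributes −20 dB/decade at high frequency; each zero contributes +20 dB/decade.
Net: 0 zero(s) − 1 pole(s) → -20 dB/decade.

-20 dB/decade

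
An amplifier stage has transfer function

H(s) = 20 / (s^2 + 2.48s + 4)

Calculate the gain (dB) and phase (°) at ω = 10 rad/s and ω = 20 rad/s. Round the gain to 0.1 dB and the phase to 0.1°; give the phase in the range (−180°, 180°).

At s = jω = j10:
quadratic: (j10)² + 2.48·j10 + 4 = -96 + j24.8 → |·| ≈ 99.152, ∠ ≈ 165.52°
|H| = 20 / 99.152 ≈ 0.20171
Gain = 20 log₁₀(0.20171) ≈ -13.91 dB
∠H = 0.00° − 165.52° = -165.52°

At s = jω = j20:
quadratic: (j20)² + 2.48·j20 + 4 = -396 + j49.6 → |·| ≈ 399.09, ∠ ≈ 172.86°
|H| = 20 / 399.09 ≈ 0.050114
Gain = 20 log₁₀(0.050114) ≈ -26.00 dB
∠H = 0.00° − 172.86° = -172.86°

ω = 10: -13.9 dB, -165.5°; ω = 20: -26.0 dB, -172.9°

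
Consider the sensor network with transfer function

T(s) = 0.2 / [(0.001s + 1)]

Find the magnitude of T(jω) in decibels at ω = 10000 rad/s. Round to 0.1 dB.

At ω = 10000 rad/s:
pole (1 + j10000·0.001) = 1 + j10 → |·| ≈ 10.05, ∠ ≈ 84.29°
|T| = 0.2 · 1 / (10.05) ≈ 0.0199
Gain = 20 log₁₀(0.0199) ≈ -34.02 dB

-34.0 dB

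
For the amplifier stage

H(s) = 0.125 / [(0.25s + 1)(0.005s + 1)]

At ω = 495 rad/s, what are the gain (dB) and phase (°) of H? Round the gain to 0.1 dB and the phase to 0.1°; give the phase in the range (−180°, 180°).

-68.4 dB, -157.5°

At ω = 495 rad/s:
pole (1 + j495·0.25) = 1 + j123.75 → |·| ≈ 123.75, ∠ ≈ 89.54°
pole (1 + j495·0.005) = 1 + j2.475 → |·| ≈ 2.6694, ∠ ≈ 68.00°
|H| = 0.125 · 1 / (123.75 · 2.6694) ≈ 0.0003784
Gain = 20 log₁₀(0.0003784) ≈ -68.44 dB
∠H = (0°) − (89.54° + 68.00°) = -157.54°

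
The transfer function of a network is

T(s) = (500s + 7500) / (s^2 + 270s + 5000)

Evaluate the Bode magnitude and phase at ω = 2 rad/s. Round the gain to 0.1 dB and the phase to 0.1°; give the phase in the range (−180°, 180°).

Substitute s = j2:
Numerator: 500(j2) + 7500 = 7500 + j1000
Denominator: (j2)^2 + 270(j2) + 5000 = 4996 + j540
|N| = √(7500² + 1000²) ≈ 7566.4, ∠N ≈ 7.59°
|D| = √(4996² + 540²) ≈ 5025.1, ∠D ≈ 6.17°
|T| = 7566.4 / 5025.1 ≈ 1.5057
Gain = 20 log₁₀(1.5057) ≈ 3.55 dB
∠T = 7.59° − 6.17° = 1.42°

3.6 dB, 1.4°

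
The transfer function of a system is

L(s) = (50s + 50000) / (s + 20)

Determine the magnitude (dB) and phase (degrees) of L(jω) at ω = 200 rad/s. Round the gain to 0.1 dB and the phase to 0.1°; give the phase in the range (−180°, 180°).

Substitute s = j200:
Numerator: 50(j200) + 50000 = 50000 + j10000
Denominator: (j200) + 20 = 20 + j200
|N| = √(50000² + 10000²) ≈ 50990, ∠N ≈ 11.31°
|D| = √(20² + 200²) ≈ 201, ∠D ≈ 84.29°
|L| = 50990 / 201 ≈ 253.68
Gain = 20 log₁₀(253.68) ≈ 48.09 dB
∠L = 11.31° − 84.29° = -72.98°

48.1 dB, -73.0°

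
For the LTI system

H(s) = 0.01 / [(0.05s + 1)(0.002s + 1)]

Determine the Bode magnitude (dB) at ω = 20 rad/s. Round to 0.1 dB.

-43.0 dB

At ω = 20 rad/s:
pole (1 + j20·0.05) = 1 + j1 → |·| ≈ 1.4142, ∠ ≈ 45.00°
pole (1 + j20·0.002) = 1 + j0.04 → |·| ≈ 1.0008, ∠ ≈ 2.29°
|H| = 0.01 · 1 / (1.4142 · 1.0008) ≈ 0.0070655
Gain = 20 log₁₀(0.0070655) ≈ -43.02 dB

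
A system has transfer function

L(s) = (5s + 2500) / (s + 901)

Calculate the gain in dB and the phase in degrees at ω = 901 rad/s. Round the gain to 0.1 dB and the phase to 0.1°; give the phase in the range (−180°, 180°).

Substitute s = j901:
Numerator: 5(j901) + 2500 = 2500 + j4505
Denominator: (j901) + 901 = 901 + j901
|N| = √(2500² + 4505²) ≈ 5152.2, ∠N ≈ 60.97°
|D| = √(901² + 901²) ≈ 1274.2, ∠D ≈ 45.00°
|L| = 5152.2 / 1274.2 ≈ 4.0435
Gain = 20 log₁₀(4.0435) ≈ 12.14 dB
∠L = 60.97° − 45.00° = 15.97°

12.1 dB, 16.0°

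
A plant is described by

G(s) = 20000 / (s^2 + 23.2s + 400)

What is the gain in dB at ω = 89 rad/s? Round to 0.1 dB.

8.2 dB

At s = jω = j89:
quadratic: (j89)² + 23.2·j89 + 400 = -7521 + j2064.8 → |·| ≈ 7799.3, ∠ ≈ 164.65°
|G| = 20000 / 7799.3 ≈ 2.5643
Gain = 20 log₁₀(2.5643) ≈ 8.18 dB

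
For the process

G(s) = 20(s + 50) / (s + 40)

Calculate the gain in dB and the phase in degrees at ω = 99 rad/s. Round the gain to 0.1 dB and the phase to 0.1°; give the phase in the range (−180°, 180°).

At s = jω = j99:
zero (s+50): 50 + j99 → |·| = √(50²+99²) = √12301 ≈ 110.91, ∠ = arctan(99/50) ≈ 63.20°
pole (s+40): 40 + j99 → |·| = √(40²+99²) = √11401 ≈ 106.78, ∠ = arctan(99/40) ≈ 68.00°
|G| = 20 · 110.91 / 106.78 ≈ 20.774
Gain = 20 log₁₀(20.774) ≈ 26.35 dB
∠G = 63.20° − 68.00° = -4.80°

26.4 dB, -4.8°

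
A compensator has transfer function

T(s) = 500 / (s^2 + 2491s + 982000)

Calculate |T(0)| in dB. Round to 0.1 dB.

-65.9 dB

T(0) = 500 / 982000 ≈ 0.00050916
20 log₁₀(0.00050916) ≈ -65.86 dB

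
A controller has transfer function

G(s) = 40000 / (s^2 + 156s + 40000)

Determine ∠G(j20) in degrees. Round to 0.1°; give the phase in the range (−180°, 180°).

-4.5°

At s = jω = j20:
quadratic: (j20)² + 156·j20 + 40000 = 39600 + j3120 → |·| ≈ 39723, ∠ ≈ 4.50°
∠G = 0.00° − 4.50° = -4.50°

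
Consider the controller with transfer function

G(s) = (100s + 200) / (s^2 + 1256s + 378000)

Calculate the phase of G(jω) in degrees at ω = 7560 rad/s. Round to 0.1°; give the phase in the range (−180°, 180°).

-80.5°

Substitute s = j7560:
Numerator: 100(j7560) + 200 = 200 + j756000
Denominator: (j7560)^2 + 1256(j7560) + 378000 = -56775600 + j9495360
|N| = √(200² + 756000²) ≈ 7.56e+05, ∠N ≈ 89.98°
|D| = √(56775600² + 9495360²) ≈ 5.7564e+07, ∠D ≈ 170.51°
∠G = 89.98° − 170.51° = -80.53°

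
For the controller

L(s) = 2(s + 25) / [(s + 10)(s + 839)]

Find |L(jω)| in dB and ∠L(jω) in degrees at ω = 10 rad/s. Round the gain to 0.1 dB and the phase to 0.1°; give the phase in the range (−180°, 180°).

At s = jω = j10:
zero (s+25): 25 + j10 → |·| = √(25²+10²) = √725 ≈ 26.926, ∠ = arctan(10/25) ≈ 21.80°
pole (s+10): 10 + j10 → |·| = √(10²+10²) = √200 ≈ 14.142, ∠ = arctan(10/10) ≈ 45.00°
pole (s+839): 839 + j10 → |·| = √(839²+10²) = √704021 ≈ 839.06, ∠ = arctan(10/839) ≈ 0.68°
|L| = 2 · 26.926 / 11866 ≈ 0.0045383
Gain = 20 log₁₀(0.0045383) ≈ -46.86 dB
∠L = 21.80° − 45.68° = -23.88°

-46.9 dB, -23.9°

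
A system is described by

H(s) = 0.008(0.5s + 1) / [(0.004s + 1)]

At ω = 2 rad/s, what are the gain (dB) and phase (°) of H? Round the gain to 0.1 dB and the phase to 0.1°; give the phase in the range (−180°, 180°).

-38.9 dB, 44.5°

At ω = 2 rad/s:
zero (1 + j2·0.5) = 1 + j1 → |·| ≈ 1.4142, ∠ ≈ 45.00°
pole (1 + j2·0.004) = 1 + j0.008 → |·| ≈ 1, ∠ ≈ 0.46°
|H| = 0.008 · 1.4142 / (1) ≈ 0.011314
Gain = 20 log₁₀(0.011314) ≈ -38.93 dB
∠H = (45.00°) − (0.46°) = 44.54°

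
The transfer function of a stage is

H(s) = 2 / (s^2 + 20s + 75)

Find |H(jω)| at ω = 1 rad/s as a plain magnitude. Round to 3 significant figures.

0.0261

Substitute s = j1:
Numerator: 2 = 2 + j0
Denominator: (j1)^2 + 20(j1) + 75 = 74 + j20
|N| = √(2² + 0²) ≈ 2, ∠N ≈ 0.00°
|D| = √(74² + 20²) ≈ 76.655, ∠D ≈ 15.12°
|H| = 2 / 76.655 ≈ 0.026091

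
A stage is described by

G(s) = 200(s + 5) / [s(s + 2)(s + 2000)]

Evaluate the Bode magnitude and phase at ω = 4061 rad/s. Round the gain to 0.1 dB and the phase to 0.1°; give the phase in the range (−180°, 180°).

-99.3 dB, -153.8°

At s = jω = j4061:
zero (s+5): 5 + j4061 → |·| = √(5²+4061²) = √16491746 ≈ 4061, ∠ = arctan(4061/5) ≈ 89.93°
pole (s+2): 2 + j4061 → |·| = √(2²+4061²) = √16491725 ≈ 4061, ∠ = arctan(4061/2) ≈ 89.97°
pole (s+2000): 2000 + j4061 → |·| = √(2000²+4061²) = √20491721 ≈ 4526.8, ∠ = arctan(4061/2000) ≈ 63.78°
pole at origin: |s| = 4061, ∠ = 90.00° (in denominator)
|G| = 200 · 4061 / 7.4655e+10 ≈ 1.0879e-05
Gain = 20 log₁₀(1.0879e-05) ≈ -99.27 dB
∠G = 89.93° − 243.75° = -153.82°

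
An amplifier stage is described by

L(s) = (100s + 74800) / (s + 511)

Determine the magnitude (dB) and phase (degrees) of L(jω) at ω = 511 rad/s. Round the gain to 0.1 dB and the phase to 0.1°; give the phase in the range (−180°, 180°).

Substitute s = j511:
Numerator: 100(j511) + 74800 = 74800 + j51100
Denominator: (j511) + 511 = 511 + j511
|N| = √(74800² + 51100²) ≈ 90588, ∠N ≈ 34.34°
|D| = √(511² + 511²) ≈ 722.66, ∠D ≈ 45.00°
|L| = 90588 / 722.66 ≈ 125.35
Gain = 20 log₁₀(125.35) ≈ 41.96 dB
∠L = 34.34° − 45.00° = -10.66°

42.0 dB, -10.7°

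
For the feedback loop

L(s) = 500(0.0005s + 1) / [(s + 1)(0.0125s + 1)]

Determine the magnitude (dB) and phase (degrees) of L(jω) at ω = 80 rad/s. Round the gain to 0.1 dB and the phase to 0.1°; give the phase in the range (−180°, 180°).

At ω = 80 rad/s:
zero (1 + j80·0.0005) = 1 + j0.04 → |·| ≈ 1.0008, ∠ ≈ 2.29°
pole (1 + j80·1) = 1 + j80 → |·| ≈ 80.006, ∠ ≈ 89.28°
pole (1 + j80·0.0125) = 1 + j1 → |·| ≈ 1.4142, ∠ ≈ 45.00°
|L| = 500 · 1.0008 / (80.006 · 1.4142) ≈ 4.4227
Gain = 20 log₁₀(4.4227) ≈ 12.91 dB
∠L = (2.29°) − (89.28° + 45.00°) = -131.99°

12.9 dB, -132.0°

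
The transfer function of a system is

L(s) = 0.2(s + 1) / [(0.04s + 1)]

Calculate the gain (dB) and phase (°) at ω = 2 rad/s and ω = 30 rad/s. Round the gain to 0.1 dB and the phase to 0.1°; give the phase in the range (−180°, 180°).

ω = 2: -7.0 dB, 58.9°; ω = 30: 11.7 dB, 37.9°

At ω = 2 rad/s:
zero (1 + j2·1) = 1 + j2 → |·| ≈ 2.2361, ∠ ≈ 63.43°
pole (1 + j2·0.04) = 1 + j0.08 → |·| ≈ 1.0032, ∠ ≈ 4.57°
|L| = 0.2 · 2.2361 / (1.0032) ≈ 0.44579
Gain = 20 log₁₀(0.44579) ≈ -7.02 dB
∠L = (63.43°) − (4.57°) = 58.86°

At ω = 30 rad/s:
zero (1 + j30·1) = 1 + j30 → |·| ≈ 30.017, ∠ ≈ 88.09°
pole (1 + j30·0.04) = 1 + j1.2 → |·| ≈ 1.562, ∠ ≈ 50.19°
|L| = 0.2 · 30.017 / (1.562) ≈ 3.8434
Gain = 20 log₁₀(3.8434) ≈ 11.69 dB
∠L = (88.09°) − (50.19°) = 37.90°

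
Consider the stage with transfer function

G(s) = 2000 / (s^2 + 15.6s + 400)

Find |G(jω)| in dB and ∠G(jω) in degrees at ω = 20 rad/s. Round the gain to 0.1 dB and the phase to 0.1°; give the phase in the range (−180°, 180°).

16.1 dB, -90.0°

At s = jω = j20:
quadratic: (j20)² + 15.6·j20 + 400 = 0 + j312 → |·| ≈ 312, ∠ ≈ 90.00°
|G| = 2000 / 312 ≈ 6.4103
Gain = 20 log₁₀(6.4103) ≈ 16.14 dB
∠G = 0.00° − 90.00° = -90.00°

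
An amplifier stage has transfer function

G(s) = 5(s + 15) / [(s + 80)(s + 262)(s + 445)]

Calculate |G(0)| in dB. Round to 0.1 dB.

G(0) = 5·15 / (80·262·445) ≈ 8.041e-06
20 log₁₀(8.041e-06) ≈ -101.89 dB

-101.9 dB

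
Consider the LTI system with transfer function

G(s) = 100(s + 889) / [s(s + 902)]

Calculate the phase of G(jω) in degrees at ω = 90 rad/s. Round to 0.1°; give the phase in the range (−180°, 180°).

-89.9°

At s = jω = j90:
zero (s+889): 889 + j90 → |·| = √(889²+90²) = √798421 ≈ 893.54, ∠ = arctan(90/889) ≈ 5.78°
pole (s+902): 902 + j90 → |·| = √(902²+90²) = √821704 ≈ 906.48, ∠ = arctan(90/902) ≈ 5.70°
pole at origin: |s| = 90, ∠ = 90.00° (in denominator)
∠G = 5.78° − 95.70° = -89.92°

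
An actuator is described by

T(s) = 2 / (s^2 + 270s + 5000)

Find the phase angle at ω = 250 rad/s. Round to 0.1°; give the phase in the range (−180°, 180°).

Substitute s = j250:
Numerator: 2 = 2 + j0
Denominator: (j250)^2 + 270(j250) + 5000 = -57500 + j67500
|N| = √(2² + 0²) ≈ 2, ∠N ≈ 0.00°
|D| = √(57500² + 67500²) ≈ 88671, ∠D ≈ 130.43°
∠T = 0.00° − 130.43° = -130.43°

-130.4°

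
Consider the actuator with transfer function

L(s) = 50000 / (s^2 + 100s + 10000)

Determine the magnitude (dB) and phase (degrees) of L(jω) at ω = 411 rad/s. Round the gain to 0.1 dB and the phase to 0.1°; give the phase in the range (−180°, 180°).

At s = jω = j411:
quadratic: (j411)² + 100·j411 + 10000 = -158921 + j41100 → |·| ≈ 1.6415e+05, ∠ ≈ 165.50°
|L| = 50000 / 1.6415e+05 ≈ 0.3046
Gain = 20 log₁₀(0.3046) ≈ -10.33 dB
∠L = 0.00° − 165.50° = -165.50°

-10.3 dB, -165.5°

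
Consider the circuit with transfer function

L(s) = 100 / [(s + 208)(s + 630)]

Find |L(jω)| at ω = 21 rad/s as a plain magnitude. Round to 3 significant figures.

At s = jω = j21:
pole (s+208): 208 + j21 → |·| = √(208²+21²) = √43705 ≈ 209.06, ∠ = arctan(21/208) ≈ 5.77°
pole (s+630): 630 + j21 → |·| = √(630²+21²) = √397341 ≈ 630.35, ∠ = arctan(21/630) ≈ 1.91°
|L| = 100 / 1.3178e+05 ≈ 0.00075884

0.000759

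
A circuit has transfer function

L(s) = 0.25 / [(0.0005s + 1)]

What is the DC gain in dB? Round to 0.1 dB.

-12.0 dB

L(0) = 0.25 · 1 / 1 = 0.25
20 log₁₀(0.25) ≈ -12.04 dB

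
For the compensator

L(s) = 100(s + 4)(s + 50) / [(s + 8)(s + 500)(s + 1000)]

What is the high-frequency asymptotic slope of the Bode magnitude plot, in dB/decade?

Each pole contributes −20 dB/decade at high frequency; each zero contributes +20 dB/decade.
Net: 2 zero(s) − 3 pole(s) → -20 dB/decade.

-20 dB/decade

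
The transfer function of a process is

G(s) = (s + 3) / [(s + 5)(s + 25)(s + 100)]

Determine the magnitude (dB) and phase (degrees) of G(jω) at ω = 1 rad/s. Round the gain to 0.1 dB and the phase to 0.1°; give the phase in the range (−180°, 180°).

-72.1 dB, 4.3°

At s = jω = j1:
zero (s+3): 3 + j1 → |·| = √(3²+1²) = √10 ≈ 3.1623, ∠ = arctan(1/3) ≈ 18.43°
pole (s+5): 5 + j1 → |·| = √(5²+1²) = √26 ≈ 5.099, ∠ = arctan(1/5) ≈ 11.31°
pole (s+25): 25 + j1 → |·| = √(25²+1²) = √626 ≈ 25.02, ∠ = arctan(1/25) ≈ 2.29°
pole (s+100): 100 + j1 → |·| = √(100²+1²) = √10001 ≈ 100, ∠ = arctan(1/100) ≈ 0.57°
|G| = 1 · 3.1623 / 12758 ≈ 0.00024787
Gain = 20 log₁₀(0.00024787) ≈ -72.12 dB
∠G = 18.43° − 14.17° = 4.26°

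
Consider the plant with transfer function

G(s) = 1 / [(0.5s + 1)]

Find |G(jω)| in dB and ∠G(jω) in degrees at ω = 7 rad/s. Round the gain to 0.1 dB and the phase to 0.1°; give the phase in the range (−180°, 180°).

-11.2 dB, -74.1°

At ω = 7 rad/s:
pole (1 + j7·0.5) = 1 + j3.5 → |·| ≈ 3.6401, ∠ ≈ 74.05°
|G| = 1 · 1 / (3.6401) ≈ 0.27472
Gain = 20 log₁₀(0.27472) ≈ -11.22 dB
∠G = (0°) − (74.05°) = -74.05°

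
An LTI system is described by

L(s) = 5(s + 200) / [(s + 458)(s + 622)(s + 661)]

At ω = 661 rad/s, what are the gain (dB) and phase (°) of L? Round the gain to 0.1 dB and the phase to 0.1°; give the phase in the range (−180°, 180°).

-105.9 dB, -73.9°

At s = jω = j661:
zero (s+200): 200 + j661 → |·| = √(200²+661²) = √476921 ≈ 690.59, ∠ = arctan(661/200) ≈ 73.17°
pole (s+458): 458 + j661 → |·| = √(458²+661²) = √646685 ≈ 804.17, ∠ = arctan(661/458) ≈ 55.28°
pole (s+622): 622 + j661 → |·| = √(622²+661²) = √823805 ≈ 907.64, ∠ = arctan(661/622) ≈ 46.74°
pole (s+661): 661 + j661 → |·| = √(661²+661²) = √873842 ≈ 934.8, ∠ = arctan(661/661) ≈ 45.00°
|L| = 5 · 690.59 / 6.8231e+08 ≈ 5.0607e-06
Gain = 20 log₁₀(5.0607e-06) ≈ -105.92 dB
∠L = 73.17° − 147.02° = -73.85°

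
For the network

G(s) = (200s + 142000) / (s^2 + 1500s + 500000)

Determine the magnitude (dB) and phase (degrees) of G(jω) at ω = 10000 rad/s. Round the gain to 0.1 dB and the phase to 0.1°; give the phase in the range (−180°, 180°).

-34.0 dB, -85.5°

Substitute s = j10000:
Numerator: 200(j10000) + 142000 = 142000 + j2000000
Denominator: (j10000)^2 + 1500(j10000) + 500000 = -99500000 + j15000000
|N| = √(142000² + 2000000²) ≈ 2.005e+06, ∠N ≈ 85.94°
|D| = √(99500000² + 15000000²) ≈ 1.0062e+08, ∠D ≈ 171.43°
|G| = 2.005e+06 / 1.0062e+08 ≈ 0.019926
Gain = 20 log₁₀(0.019926) ≈ -34.01 dB
∠G = 85.94° − 171.43° = -85.49°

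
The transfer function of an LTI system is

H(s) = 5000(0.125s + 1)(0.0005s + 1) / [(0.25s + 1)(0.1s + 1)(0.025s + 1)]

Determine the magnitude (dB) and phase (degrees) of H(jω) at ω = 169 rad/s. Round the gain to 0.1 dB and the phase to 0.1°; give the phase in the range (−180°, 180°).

30.7 dB, -159.8°

At ω = 169 rad/s:
zero (1 + j169·0.125) = 1 + j21.125 → |·| ≈ 21.149, ∠ ≈ 87.29°
zero (1 + j169·0.0005) = 1 + j0.0845 → |·| ≈ 1.0036, ∠ ≈ 4.83°
pole (1 + j169·0.25) = 1 + j42.25 → |·| ≈ 42.262, ∠ ≈ 88.64°
pole (1 + j169·0.1) = 1 + j16.9 → |·| ≈ 16.93, ∠ ≈ 86.61°
pole (1 + j169·0.025) = 1 + j4.225 → |·| ≈ 4.3417, ∠ ≈ 76.68°
|H| = 5000 · 21.149 · 1.0036 / (42.262 · 16.93 · 4.3417) ≈ 34.163
Gain = 20 log₁₀(34.163) ≈ 30.67 dB
∠H = (87.29° + 4.83°) − (88.64° + 86.61° + 76.68°) = -159.81°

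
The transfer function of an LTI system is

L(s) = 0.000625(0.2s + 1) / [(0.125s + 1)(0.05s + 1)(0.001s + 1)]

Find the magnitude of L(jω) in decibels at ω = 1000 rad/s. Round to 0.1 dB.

-97.0 dB

At ω = 1000 rad/s:
zero (1 + j1000·0.2) = 1 + j200 → |·| ≈ 200, ∠ ≈ 89.71°
pole (1 + j1000·0.125) = 1 + j125 → |·| ≈ 125, ∠ ≈ 89.54°
pole (1 + j1000·0.05) = 1 + j50 → |·| ≈ 50.01, ∠ ≈ 88.85°
pole (1 + j1000·0.001) = 1 + j1 → |·| ≈ 1.4142, ∠ ≈ 45.00°
|L| = 0.000625 · 200 / (125 · 50.01 · 1.4142) ≈ 1.4139e-05
Gain = 20 log₁₀(1.4139e-05) ≈ -96.99 dB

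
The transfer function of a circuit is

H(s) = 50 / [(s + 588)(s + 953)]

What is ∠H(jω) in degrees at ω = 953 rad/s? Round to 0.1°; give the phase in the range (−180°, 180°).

At s = jω = j953:
pole (s+588): 588 + j953 → |·| = √(588²+953²) = √1253953 ≈ 1119.8, ∠ = arctan(953/588) ≈ 58.33°
pole (s+953): 953 + j953 → |·| = √(953²+953²) = √1816418 ≈ 1347.7, ∠ = arctan(953/953) ≈ 45.00°
∠H = 0.00° − 103.33° = -103.33°

-103.3°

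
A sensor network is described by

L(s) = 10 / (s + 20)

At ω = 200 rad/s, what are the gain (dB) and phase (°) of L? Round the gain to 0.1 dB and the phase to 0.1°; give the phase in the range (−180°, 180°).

At s = jω = j200:
pole (s+20): 20 + j200 → |·| = √(20²+200²) = √40400 ≈ 201, ∠ = arctan(200/20) ≈ 84.29°
|L| = 10 / 201 ≈ 0.049751
Gain = 20 log₁₀(0.049751) ≈ -26.06 dB
∠L = 0.00° − 84.29° = -84.29°

-26.1 dB, -84.3°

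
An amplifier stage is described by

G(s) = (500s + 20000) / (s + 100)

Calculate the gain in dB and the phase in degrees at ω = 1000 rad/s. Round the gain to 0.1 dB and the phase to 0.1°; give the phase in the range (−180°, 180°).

53.9 dB, 3.4°

Substitute s = j1000:
Numerator: 500(j1000) + 20000 = 20000 + j500000
Denominator: (j1000) + 100 = 100 + j1000
|N| = √(20000² + 500000²) ≈ 5.004e+05, ∠N ≈ 87.71°
|D| = √(100² + 1000²) ≈ 1005, ∠D ≈ 84.29°
|G| = 5.004e+05 / 1005 ≈ 497.91
Gain = 20 log₁₀(497.91) ≈ 53.94 dB
∠G = 87.71° − 84.29° = 3.42°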